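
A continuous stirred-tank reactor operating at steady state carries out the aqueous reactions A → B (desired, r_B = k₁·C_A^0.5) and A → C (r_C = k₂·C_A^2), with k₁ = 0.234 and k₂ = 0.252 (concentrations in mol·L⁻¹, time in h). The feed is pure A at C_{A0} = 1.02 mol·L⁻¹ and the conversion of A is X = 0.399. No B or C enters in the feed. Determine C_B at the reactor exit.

0.268 mol·L⁻¹

Exit C_A = C_{A0}(1−X) = 1.02×0.601 = 0.6130 mol·L⁻¹.
Rates in a CSTR are evaluated at the outlet concentration: r_B = 0.234×0.6130^0.5 = 0.1832, r_C = 0.252×0.6130^2 = 0.09470.
Fraction of consumed A going to B: r_B/(r_B+r_C) = 0.6592.
C_B = 0.6592·C_{A0}·X = 0.6592×1.02×0.399 = 0.268 mol·L⁻¹.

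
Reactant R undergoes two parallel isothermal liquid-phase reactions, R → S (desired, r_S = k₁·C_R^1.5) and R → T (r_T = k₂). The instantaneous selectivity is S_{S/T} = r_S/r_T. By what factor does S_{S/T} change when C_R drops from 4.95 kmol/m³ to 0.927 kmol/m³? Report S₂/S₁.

0.0810

S_{S/T} = (k₁/k₂)·C_R^1.5, so S₂/S₁ = (C_{R,2}/C_{R,1})^1.5.
= (0.927/4.95)^1.5 = (0.1873)^1.5 = 0.0810.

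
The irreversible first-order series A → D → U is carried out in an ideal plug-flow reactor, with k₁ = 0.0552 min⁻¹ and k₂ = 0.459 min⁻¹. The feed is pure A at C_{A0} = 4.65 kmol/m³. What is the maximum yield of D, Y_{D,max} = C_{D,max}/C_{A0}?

Evaluating C_D at τ_opt = ln(k₂/k₁)/(k₂−k₁) gives C_{D,max}/C_{A0} = (k₁/k₂)^[k₂/(k₂−k₁)].
= (0.0552/0.459)^(0.459/(0.459−0.0552)) = (0.1203)^(1.137) = 0.09003.

0.0900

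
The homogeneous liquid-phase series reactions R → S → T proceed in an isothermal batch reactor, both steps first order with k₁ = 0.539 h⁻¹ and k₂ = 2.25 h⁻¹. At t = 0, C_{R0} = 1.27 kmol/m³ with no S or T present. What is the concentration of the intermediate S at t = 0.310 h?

0.139 kmol/m³

For first-order series with pure R initially, C_S(t) = k₁C_{R0}/(k₂−k₁)·(e^(−k₁t) − e^(−k₂t)).
e^(−k₁t) = e^(−0.539×0.310) = e^(−0.1671) = 0.8461; e^(−k₂t) = e^(−0.6975) = 0.4978.
C_S = 0.539×1.27/(2.25−0.539) × (0.8461−0.4978) = 0.4001×0.3483 = 0.1393 kmol/m³.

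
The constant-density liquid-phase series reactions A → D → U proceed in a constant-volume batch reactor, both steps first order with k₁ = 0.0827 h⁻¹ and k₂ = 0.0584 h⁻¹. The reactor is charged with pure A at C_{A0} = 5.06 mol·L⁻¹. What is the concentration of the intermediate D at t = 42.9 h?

0.910 mol·L⁻¹

Solving the coupled first-order balances gives C_D(t) = [k₁/(k₂−k₁)]·C_{A0}·(e^(−k₁t) − e^(−k₂t)).
e^(−k₁t) = e^(−0.0827×42.9) = e^(−3.548) = 0.02879; e^(−k₂t) = e^(−2.505) = 0.08165.
C_D = 0.0827×5.06/(0.0584−0.0827) × (0.02879−0.08165) = (-17.22)×(-0.05286) = 0.9103 mol·L⁻¹.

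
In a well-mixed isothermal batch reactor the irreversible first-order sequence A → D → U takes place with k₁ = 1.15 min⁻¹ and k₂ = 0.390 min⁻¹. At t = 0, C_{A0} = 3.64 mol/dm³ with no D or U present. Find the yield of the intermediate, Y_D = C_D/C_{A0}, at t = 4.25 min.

Solving the coupled first-order balances gives C_D(t) = [k₁/(k₂−k₁)]·C_{A0}·(e^(−k₁t) − e^(−k₂t)).
e^(−k₁t) = e^(−1.15×4.25) = e^(−4.887) = 0.007540; e^(−k₂t) = e^(−1.657) = 0.1906.
C_D = 1.15×3.64/(0.390−1.15) × (0.007540−0.1906) = (-5.508)×(-0.1831) = 1.008 mol/dm³.
Y_D = C_D/C_{A0} = 1.008/3.64 = 0.277.

0.277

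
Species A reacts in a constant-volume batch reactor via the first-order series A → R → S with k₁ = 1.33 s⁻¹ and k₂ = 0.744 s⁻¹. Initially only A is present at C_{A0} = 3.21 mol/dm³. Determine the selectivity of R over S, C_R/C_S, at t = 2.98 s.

Solving the coupled first-order balances gives C_R(t) = [k₁/(k₂−k₁)]·C_{A0}·(e^(−k₁t) − e^(−k₂t)).
e^(−k₁t) = e^(−1.33×2.98) = e^(−3.963) = 0.01900; e^(−k₂t) = e^(−2.217) = 0.1089.
C_R = 1.33×3.21/(0.744−1.33) × (0.01900−0.1089) = (-7.285)×(-0.08992) = 0.6551 mol/dm³.
C_A = C_{A0}e^(−k₁t) = 0.06098 mol/dm³, so C_S = C_{A0}−C_A−C_R = 2.494 mol/dm³; C_R/C_S = 0.263.

0.263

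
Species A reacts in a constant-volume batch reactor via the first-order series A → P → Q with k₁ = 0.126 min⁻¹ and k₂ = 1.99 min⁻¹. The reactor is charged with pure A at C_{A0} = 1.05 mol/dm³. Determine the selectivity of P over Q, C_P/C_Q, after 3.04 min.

For first-order series with pure A initially, C_P(t) = k₁C_{A0}/(k₂−k₁)·(e^(−k₁t) − e^(−k₂t)).
e^(−k₁t) = e^(−0.126×3.04) = e^(−0.3830) = 0.6818; e^(−k₂t) = e^(−6.050) = 0.002359.
C_P = 0.126×1.05/(1.99−0.126) × (0.6818−0.002359) = 0.07098×0.6794 = 0.04822 mol/dm³.
C_A = C_{A0}e^(−k₁t) = 0.7159 mol/dm³, so C_Q = C_{A0}−C_A−C_P = 0.2859 mol/dm³; C_P/C_Q = 0.169.

0.169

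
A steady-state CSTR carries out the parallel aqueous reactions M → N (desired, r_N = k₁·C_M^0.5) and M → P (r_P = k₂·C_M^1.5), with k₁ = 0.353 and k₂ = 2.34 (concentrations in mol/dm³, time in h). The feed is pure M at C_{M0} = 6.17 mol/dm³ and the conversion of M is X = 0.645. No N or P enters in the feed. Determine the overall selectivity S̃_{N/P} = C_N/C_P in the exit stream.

0.0689

Exit C_M = C_{M0}(1−X) = 6.17×0.355 = 2.190 mol/dm³.
Rates in a CSTR are evaluated at the outlet concentration: r_N = 0.353×2.190^0.5 = 0.5224, r_P = 2.34×2.190^1.5 = 7.586.
Overall selectivity = C_N/C_P = r_Nτ/(r_Pτ) = r_N/r_P = 0.0689.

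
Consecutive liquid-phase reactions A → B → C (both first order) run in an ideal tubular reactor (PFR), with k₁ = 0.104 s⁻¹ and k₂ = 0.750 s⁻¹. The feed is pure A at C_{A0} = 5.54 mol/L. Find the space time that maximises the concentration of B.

3.06 s

For first-order series the maximum of C_B occurs at τ_opt = ln(k₂/k₁)/(k₂−k₁).
= ln(0.750/0.104)/(0.750−0.104) = ln(7.212)/0.6460 = 1.976/0.6460 = 3.06 s.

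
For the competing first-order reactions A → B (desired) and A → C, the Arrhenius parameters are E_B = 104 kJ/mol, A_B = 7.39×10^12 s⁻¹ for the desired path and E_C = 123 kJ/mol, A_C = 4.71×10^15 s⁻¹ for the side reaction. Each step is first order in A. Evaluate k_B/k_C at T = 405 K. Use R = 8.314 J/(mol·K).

0.443

k_B/k_C = (A_B/A_C)·exp[−(E_B−E_C)/(RT)] = (A_B/A_C)·exp[(E_C−E_B)/(RT)].
(E_C−E_B)/(RT) = (123−104)×10³/(8.314×405) = 19000/3367 = 5.643.
k_B/k_C = (7.39×10^12/4.71×10^15)·exp(5.643) = 0.001569 × 282.2 = 0.443.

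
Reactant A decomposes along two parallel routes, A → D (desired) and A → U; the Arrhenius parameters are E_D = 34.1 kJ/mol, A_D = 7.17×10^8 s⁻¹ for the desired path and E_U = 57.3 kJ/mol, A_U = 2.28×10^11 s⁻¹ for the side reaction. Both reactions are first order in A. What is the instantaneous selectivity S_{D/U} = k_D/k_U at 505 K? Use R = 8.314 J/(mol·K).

0.790

Since both paths have the same order in A, the concentration cancels and S_{D/U} = k_D/k_U = (A_D/A_U)·exp[(E_U−E_D)/(RT)].
(E_U−E_D)/(RT) = (57.3−34.1)×10³/(8.314×505) = 23200/4199 = 5.526.
k_D/k_U = (7.17×10^8/2.28×10^11)·exp(5.526) = 0.003145 × 251.1 = 0.790.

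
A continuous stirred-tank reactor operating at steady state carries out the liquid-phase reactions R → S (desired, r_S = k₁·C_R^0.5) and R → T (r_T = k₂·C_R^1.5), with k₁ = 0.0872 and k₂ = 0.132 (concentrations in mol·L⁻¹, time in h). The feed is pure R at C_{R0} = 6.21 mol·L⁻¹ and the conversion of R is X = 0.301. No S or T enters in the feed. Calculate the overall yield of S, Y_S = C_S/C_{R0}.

Exit C_R = C_{R0}(1−X) = 6.21×0.699 = 4.341 mol·L⁻¹.
Rates in a CSTR are evaluated at the outlet concentration: r_S = 0.0872×4.341^0.5 = 0.1817, r_T = 0.132×4.341^1.5 = 1.194.
Fraction of consumed R going to S: r_S/(r_S+r_T) = 0.1321.
C_S = 0.1321·C_{R0}·X = 0.1321×6.21×0.301 = 0.247 mol·L⁻¹; Y_S = C_S/C_{R0} = 0.0398.

0.0398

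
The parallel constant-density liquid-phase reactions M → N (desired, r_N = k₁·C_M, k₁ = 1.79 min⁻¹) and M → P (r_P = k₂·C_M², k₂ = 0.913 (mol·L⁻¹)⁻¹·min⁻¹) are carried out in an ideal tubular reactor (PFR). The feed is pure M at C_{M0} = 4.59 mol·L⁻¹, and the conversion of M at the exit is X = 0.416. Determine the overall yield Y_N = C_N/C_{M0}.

C_M = C_{M0}(1−X) = 2.681 mol·L⁻¹.
Along a PFR/batch, dC_N/dC_M = −r_N/(r_N+r_P) = −k₁/(k₁+k₂·C_M).
Integrating from C_{M0} to C_M: C_N = (1.79/0.913)·ln[(1.79+0.913·4.59)/(1.79+0.913·2.68)] = 1.961·ln(5.981/4.237) = 0.6756 mol·L⁻¹.
Y_N = C_N/C_{M0} = 0.6756/4.59 = 0.147.

0.147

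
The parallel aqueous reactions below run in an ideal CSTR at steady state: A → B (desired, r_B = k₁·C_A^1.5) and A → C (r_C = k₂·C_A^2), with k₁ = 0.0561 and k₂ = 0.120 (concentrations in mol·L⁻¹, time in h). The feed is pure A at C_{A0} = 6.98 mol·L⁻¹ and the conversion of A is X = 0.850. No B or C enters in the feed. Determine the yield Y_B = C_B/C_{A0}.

Exit C_A = C_{A0}(1−X) = 6.98×0.150 = 1.047 mol·L⁻¹.
Rates in a CSTR are evaluated at the outlet concentration: r_B = 0.0561×1.047^1.5 = 0.06010, r_C = 0.120×1.047^2 = 0.1315.
Fraction of consumed A going to B: r_B/(r_B+r_C) = 0.3136.
C_B = 0.3136·C_{A0}·X = 0.3136×6.98×0.850 = 1.86 mol·L⁻¹; Y_B = C_B/C_{A0} = 0.267.

0.267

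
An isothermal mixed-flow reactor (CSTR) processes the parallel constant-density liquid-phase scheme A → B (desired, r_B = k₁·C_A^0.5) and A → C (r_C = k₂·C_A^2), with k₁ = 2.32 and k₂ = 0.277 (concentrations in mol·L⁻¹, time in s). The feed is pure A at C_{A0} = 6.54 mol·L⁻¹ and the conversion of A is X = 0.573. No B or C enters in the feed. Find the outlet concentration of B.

Exit C_A = C_{A0}(1−X) = 6.54×0.427 = 2.793 mol·L⁻¹.
A CSTR operates uniformly at the exit composition, giving r_B = 3.877 and r_C = 2.160 (each k·C_A^n at C_A = 2.793).
Fraction of consumed A going to B: r_B/(r_B+r_C) = 0.6422.
C_B = 0.6422·C_{A0}·X = 0.6422×6.54×0.573 = 2.41 mol·L⁻¹.

2.41 mol·L⁻¹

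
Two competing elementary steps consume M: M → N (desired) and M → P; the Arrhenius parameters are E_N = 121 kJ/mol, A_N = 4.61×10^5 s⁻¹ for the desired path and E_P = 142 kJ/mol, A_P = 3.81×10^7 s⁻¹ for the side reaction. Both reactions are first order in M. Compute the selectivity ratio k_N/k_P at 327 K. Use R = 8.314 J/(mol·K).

27.4

k_N/k_P = (A_N/A_P)·exp[−(E_N−E_P)/(RT)] = (A_N/A_P)·exp[(E_P−E_N)/(RT)].
(E_P−E_N)/(RT) = (142−121)×10³/(8.314×327) = 21000/2719 = 7.724.
k_N/k_P = (4.61×10^5/3.81×10^7)·exp(7.724) = 0.01210 × 2263 = 27.4.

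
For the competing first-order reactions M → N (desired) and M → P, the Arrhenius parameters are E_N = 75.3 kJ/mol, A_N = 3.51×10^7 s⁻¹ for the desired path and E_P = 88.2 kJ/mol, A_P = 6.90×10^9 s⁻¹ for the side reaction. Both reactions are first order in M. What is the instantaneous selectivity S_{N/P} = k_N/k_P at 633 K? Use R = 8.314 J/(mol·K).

Since both paths have the same order in M, the concentration cancels and S_{N/P} = k_N/k_P = (A_N/A_P)·exp[(E_P−E_N)/(RT)].
(E_P−E_N)/(RT) = (88.2−75.3)×10³/(8.314×633) = 12900/5263 = 2.451.
k_N/k_P = (3.51×10^7/6.90×10^9)·exp(2.451) = 0.005087 × 11.60 = 0.0590.

0.0590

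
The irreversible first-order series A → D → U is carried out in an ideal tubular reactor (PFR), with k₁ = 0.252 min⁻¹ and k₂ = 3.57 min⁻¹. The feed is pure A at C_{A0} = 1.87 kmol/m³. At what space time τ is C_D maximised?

0.799 min

For first-order series the maximum of C_D occurs at τ_opt = ln(k₂/k₁)/(k₂−k₁).
= ln(3.57/0.252)/(3.57−0.252) = ln(14.17)/3.318 = 2.651/3.318 = 0.799 min.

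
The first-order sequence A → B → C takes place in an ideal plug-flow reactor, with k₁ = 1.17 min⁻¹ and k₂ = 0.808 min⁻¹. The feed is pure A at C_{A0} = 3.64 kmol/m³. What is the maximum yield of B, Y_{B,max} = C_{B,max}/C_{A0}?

At the optimum, C_{B,max}/C_{A0} = (k₁/k₂)^[k₂/(k₂−k₁)].
= (1.17/0.808)^(0.808/(0.808−1.17)) = (1.448)^(-2.232) = 0.4377.

0.438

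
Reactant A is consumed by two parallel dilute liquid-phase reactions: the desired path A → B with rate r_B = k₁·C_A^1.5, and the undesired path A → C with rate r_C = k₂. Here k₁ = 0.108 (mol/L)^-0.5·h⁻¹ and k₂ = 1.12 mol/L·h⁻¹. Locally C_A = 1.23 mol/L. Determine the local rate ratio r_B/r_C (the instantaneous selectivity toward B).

S_{B/C} = r_B/r_C = (k₁·C_A^1.5)/(k₂) = (k₁/k₂)·C_A^1.5.
= (0.108×1.230^1.5) / (1.12) = 0.1473/1.120 = 0.132.
Since the desired path is higher order in A, keeping C_A high (PFR or concentrated feed) favours B.

0.132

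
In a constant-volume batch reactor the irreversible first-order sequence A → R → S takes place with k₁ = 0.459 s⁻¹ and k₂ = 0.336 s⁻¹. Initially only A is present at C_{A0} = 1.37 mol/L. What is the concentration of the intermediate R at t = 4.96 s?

0.441 mol/L

Solving the coupled first-order balances gives C_R(t) = [k₁/(k₂−k₁)]·C_{A0}·(e^(−k₁t) − e^(−k₂t)).
e^(−k₁t) = e^(−0.459×4.96) = e^(−2.277) = 0.1026; e^(−k₂t) = e^(−1.667) = 0.1889.
C_R = 0.459×1.37/(0.336−0.459) × (0.1026−0.1889) = (-5.112)×(-0.08627) = 0.4410 mol/L.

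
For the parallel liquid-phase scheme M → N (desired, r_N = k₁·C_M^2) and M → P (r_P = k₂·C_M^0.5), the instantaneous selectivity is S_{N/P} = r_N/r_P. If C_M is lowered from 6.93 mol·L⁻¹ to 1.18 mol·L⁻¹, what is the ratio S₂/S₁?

0.0703

S_{N/P} = (k₁/k₂)·C_M^1.5, so S₂/S₁ = (C_{M,2}/C_{M,1})^1.5.
= (1.18/6.93)^1.5 = (0.1703)^1.5 = 0.0703.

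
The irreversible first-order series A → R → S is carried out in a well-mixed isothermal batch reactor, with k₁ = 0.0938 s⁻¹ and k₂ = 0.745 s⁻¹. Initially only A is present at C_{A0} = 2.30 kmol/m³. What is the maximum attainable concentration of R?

At the optimum, C_{R,max}/C_{A0} = (k₁/k₂)^[k₂/(k₂−k₁)].
= (0.0938/0.745)^(0.745/(0.745−0.0938)) = (0.1259)^(1.144) = 0.09341.
C_{R,max} = 0.09341×2.30 = 0.215 kmol/m³.

0.215 kmol/m³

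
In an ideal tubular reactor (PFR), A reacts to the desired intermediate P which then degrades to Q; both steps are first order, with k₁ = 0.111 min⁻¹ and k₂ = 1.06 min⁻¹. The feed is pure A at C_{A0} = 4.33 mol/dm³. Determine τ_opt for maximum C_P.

2.38 min

For first-order series the maximum of C_P occurs at τ_opt = ln(k₂/k₁)/(k₂−k₁).
= ln(1.06/0.111)/(1.06−0.111) = ln(9.550)/0.9490 = 2.256/0.9490 = 2.38 min.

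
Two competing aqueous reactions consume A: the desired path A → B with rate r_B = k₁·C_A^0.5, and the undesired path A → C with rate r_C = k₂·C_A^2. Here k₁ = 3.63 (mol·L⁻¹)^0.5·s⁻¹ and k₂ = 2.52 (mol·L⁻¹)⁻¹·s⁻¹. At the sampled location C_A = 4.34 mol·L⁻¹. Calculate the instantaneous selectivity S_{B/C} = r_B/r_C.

0.159

S_{B/C} = r_B/r_C = (k₁·C_A^0.5)/(k₂·C_A^2) = (k₁/k₂)·C_A^-1.5.
= (3.63×4.340^0.5) / (2.52×4.340^2) = 7.562/47.47 = 0.159.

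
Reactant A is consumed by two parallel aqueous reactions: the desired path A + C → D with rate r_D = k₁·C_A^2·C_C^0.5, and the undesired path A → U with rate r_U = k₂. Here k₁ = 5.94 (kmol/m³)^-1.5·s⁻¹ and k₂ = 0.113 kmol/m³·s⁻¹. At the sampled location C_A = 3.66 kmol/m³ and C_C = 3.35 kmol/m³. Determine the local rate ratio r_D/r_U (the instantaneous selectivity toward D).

1289

S_{D/U} = r_D/r_U = (k₁·C_A^2·C_C^0.5)/(k₂) = (k₁/k₂)·C_A^2·C_C^0.5.
= (5.94×3.660^2×3.350^0.5) / (0.113) = 145.6/0.1130 = 1289.
Since the desired path is higher order in A, keeping C_A high (PFR or concentrated feed) favours D.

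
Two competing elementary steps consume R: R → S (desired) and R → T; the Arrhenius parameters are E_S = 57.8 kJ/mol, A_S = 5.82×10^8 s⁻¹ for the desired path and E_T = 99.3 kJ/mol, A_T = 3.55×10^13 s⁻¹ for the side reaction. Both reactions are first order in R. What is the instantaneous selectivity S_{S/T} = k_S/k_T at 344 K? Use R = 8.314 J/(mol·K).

32.8

k_S/k_T = (A_S/A_T)·exp[−(E_S−E_T)/(RT)] = (A_S/A_T)·exp[(E_T−E_S)/(RT)].
(E_T−E_S)/(RT) = (99.3−57.8)×10³/(8.314×344) = 41500/2860 = 14.51.
k_S/k_T = (5.82×10^8/3.55×10^13)·exp(14.51) = 1.639×10^-5 × 2.004×10^6 = 32.8.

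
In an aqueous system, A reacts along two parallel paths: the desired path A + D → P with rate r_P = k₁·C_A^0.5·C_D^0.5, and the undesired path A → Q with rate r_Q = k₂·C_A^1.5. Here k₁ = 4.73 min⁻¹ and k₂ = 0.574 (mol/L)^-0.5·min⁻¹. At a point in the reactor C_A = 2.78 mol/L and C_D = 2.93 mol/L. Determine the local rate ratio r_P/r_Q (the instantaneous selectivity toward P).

5.07

S_{P/Q} = r_P/r_Q = (k₁·C_A^0.5·C_D^0.5)/(k₂·C_A^1.5) = (k₁/k₂)·C_A⁻¹·C_D^0.5.
= (4.73×2.780^0.5×2.930^0.5) / (0.574×2.780^1.5) = 13.50/2.661 = 5.07.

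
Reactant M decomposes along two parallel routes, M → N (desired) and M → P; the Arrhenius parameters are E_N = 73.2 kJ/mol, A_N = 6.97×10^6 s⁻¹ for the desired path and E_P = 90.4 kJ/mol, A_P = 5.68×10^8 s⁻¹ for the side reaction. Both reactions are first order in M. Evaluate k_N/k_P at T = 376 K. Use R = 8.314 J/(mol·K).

3.01

Since both paths have the same order in M, the concentration cancels and S_{N/P} = k_N/k_P = (A_N/A_P)·exp[(E_P−E_N)/(RT)].
(E_P−E_N)/(RT) = (90.4−73.2)×10³/(8.314×376) = 17200/3126 = 5.502.
k_N/k_P = (6.97×10^6/5.68×10^8)·exp(5.502) = 0.01227 × 245.2 = 3.01.
Since E_N < E_P, lowering the temperature improves selectivity toward N.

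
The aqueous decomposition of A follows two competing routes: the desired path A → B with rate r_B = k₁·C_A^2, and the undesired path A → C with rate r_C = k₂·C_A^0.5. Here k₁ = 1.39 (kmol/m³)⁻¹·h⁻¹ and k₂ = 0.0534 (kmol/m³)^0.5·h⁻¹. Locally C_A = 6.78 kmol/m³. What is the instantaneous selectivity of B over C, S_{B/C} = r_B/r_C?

460

S_{B/C} = r_B/r_C = (k₁·C_A^2)/(k₂·C_A^0.5) = (k₁/k₂)·C_A^1.5.
= (1.39×6.780^2) / (0.0534×6.780^0.5) = 63.90/0.1390 = 460.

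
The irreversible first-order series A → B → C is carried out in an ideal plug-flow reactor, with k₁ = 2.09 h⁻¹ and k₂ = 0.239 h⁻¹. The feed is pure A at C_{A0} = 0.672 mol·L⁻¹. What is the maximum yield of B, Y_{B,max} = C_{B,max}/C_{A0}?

Evaluating C_B at τ_opt = ln(k₂/k₁)/(k₂−k₁) gives C_{B,max}/C_{A0} = (k₁/k₂)^[k₂/(k₂−k₁)].
= (2.09/0.239)^(0.239/(0.239−2.09)) = (8.745)^(-0.1291) = 0.7558.

0.756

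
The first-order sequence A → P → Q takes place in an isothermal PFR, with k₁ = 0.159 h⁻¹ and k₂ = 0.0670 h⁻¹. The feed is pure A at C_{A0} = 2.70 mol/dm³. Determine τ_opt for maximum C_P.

9.39 h

For first-order series the maximum of C_P occurs at τ_opt = ln(k₂/k₁)/(k₂−k₁).
= ln(0.0670/0.159)/(0.0670−0.159) = ln(0.4214)/-0.09200 = -0.8642/-0.09200 = 9.39 h.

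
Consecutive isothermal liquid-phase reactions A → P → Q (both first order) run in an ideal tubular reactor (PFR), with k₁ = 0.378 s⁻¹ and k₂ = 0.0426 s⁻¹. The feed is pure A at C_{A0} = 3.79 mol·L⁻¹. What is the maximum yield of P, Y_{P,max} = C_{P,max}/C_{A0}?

0.758

For a first-order series the maximum intermediate yield is C_{P,max}/C_{A0} = (k₁/k₂)^[k₂/(k₂−k₁)].
= (0.378/0.0426)^(0.0426/(0.0426−0.378)) = (8.873)^(-0.1270) = 0.7578.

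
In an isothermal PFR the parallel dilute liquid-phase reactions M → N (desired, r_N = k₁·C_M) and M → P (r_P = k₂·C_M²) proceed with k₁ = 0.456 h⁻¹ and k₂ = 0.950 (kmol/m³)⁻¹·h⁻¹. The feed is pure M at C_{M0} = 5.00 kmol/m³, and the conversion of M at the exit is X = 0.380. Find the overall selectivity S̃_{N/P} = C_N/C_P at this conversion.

C_M = C_{M0}(1−X) = 3.100 kmol/m³.
Along a PFR/batch, dC_N/dC_M = −r_N/(r_N+r_P) = −k₁/(k₁+k₂·C_M).
Integrating from C_{M0} to C_M: C_N = (0.456/0.950)·ln[(0.456+0.950·5.00)/(0.456+0.950·3.10)] = 0.4800·ln(5.206/3.401) = 0.2044 kmol/m³.
C_P = (C_{M0}−C_M)−C_N = 1.696 kmol/m³; S̃_{N/P} = 0.2044/1.696 = 0.121.

0.121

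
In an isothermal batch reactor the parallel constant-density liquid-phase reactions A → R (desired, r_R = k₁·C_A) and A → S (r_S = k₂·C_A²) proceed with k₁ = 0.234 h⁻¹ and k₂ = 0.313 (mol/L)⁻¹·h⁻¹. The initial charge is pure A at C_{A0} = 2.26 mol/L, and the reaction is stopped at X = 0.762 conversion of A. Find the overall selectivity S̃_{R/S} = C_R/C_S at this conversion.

C_A = C_{A0}(1−X) = 0.5379 mol/L.
Along a PFR/batch, dC_R/dC_A = −r_R/(r_R+r_S) = −k₁/(k₁+k₂·C_A).
Integrating from C_{A0} to C_A: C_R = (0.234/0.313)·ln[(0.234+0.313·2.26)/(0.234+0.313·0.538)] = 0.7476·ln(0.9414/0.4024) = 0.6355 mol/L.
C_S = (C_{A0}−C_A)−C_R = 1.087 mol/L; S̃_{R/S} = 0.6355/1.087 = 0.585.

0.585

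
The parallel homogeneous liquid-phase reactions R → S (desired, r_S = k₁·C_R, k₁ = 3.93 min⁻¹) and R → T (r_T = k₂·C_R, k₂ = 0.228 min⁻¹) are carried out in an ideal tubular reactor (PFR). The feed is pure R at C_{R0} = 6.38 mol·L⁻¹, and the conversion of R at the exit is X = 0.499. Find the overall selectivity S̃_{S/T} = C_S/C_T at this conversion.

C_R = C_{R0}(1−X) = 3.196 mol·L⁻¹.
Both paths are first order in R, so the instantaneous fraction to S is constant: dC_S/d(−C_R) = k₁/(k₁+k₂) = 0.9452.
C_S = 0.9452·(C_{R0}−C_R) = 0.9452×3.184 = 3.01 mol·L⁻¹.
C_T = (C_{R0}−C_R)−C_S = 0.1746 mol·L⁻¹; S̃_{S/T} = 3.009/0.1746 = 17.2.

17.2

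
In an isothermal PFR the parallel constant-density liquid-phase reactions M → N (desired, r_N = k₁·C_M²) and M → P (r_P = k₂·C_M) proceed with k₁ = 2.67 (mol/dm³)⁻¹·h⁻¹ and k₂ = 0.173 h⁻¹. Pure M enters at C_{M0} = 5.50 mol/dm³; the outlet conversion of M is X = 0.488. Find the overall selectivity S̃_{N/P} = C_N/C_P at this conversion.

C_M = C_{M0}(1−X) = 2.816 mol/dm³.
Along a PFR/batch, dC_P/dC_M = −r_P/(r_N+r_P) = −k₂/(k₂+k₁·C_M).
Integrating from C_{M0} to C_M: C_P = (0.173/2.67)·ln[(0.173+2.67·5.50)/(0.173+2.67·2.82)] = 0.06479·ln(14.86/7.692) = 0.04266 mol/dm³.
Then C_N = (C_{M0}−C_M) − C_P = 2.684 − 0.04266 = 2.641 mol/dm³.
S̃_{N/P} = C_N/C_P = 2.641/0.04266 = 61.9.

61.9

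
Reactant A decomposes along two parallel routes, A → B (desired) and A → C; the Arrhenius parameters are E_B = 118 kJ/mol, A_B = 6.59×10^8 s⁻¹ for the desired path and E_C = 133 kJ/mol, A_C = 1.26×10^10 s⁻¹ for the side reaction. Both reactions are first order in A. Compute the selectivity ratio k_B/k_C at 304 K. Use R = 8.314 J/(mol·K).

19.8

k_B/k_C = (A_B/A_C)·exp[−(E_B−E_C)/(RT)] = (A_B/A_C)·exp[(E_C−E_B)/(RT)].
(E_C−E_B)/(RT) = (133−118)×10³/(8.314×304) = 15000/2527 = 5.935.
k_B/k_C = (6.59×10^8/1.26×10^10)·exp(5.935) = 0.05230 × 378.0 = 19.8.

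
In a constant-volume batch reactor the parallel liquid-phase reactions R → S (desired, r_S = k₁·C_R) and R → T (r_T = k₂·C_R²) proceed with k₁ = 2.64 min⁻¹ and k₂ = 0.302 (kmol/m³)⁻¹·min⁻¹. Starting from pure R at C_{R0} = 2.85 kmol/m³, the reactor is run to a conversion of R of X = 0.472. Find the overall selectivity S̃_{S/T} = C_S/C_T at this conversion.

C_R = C_{R0}(1−X) = 1.505 kmol/m³.
Along a PFR/batch, dC_S/dC_R = −r_S/(r_S+r_T) = −k₁/(k₁+k₂·C_R).
Integrating from C_{R0} to C_R: C_S = (2.64/0.302)·ln[(2.64+0.302·2.85)/(2.64+0.302·1.50)] = 8.742·ln(3.501/3.094) = 1.078 kmol/m³.
C_T = (C_{R0}−C_R)−C_S = 0.2669 kmol/m³; S̃_{S/T} = 1.078/0.2669 = 4.04.

4.04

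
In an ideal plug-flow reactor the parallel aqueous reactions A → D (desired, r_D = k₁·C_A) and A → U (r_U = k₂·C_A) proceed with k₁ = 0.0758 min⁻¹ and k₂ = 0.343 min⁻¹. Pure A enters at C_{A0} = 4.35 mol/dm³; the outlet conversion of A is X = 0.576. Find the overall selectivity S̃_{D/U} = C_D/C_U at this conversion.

C_A = C_{A0}(1−X) = 1.844 mol/dm³.
Both paths are first order in A, so the instantaneous fraction to D is constant: dC_D/d(−C_A) = k₁/(k₁+k₂) = 0.1810.
C_D = 0.1810·(C_{A0}−C_A) = 0.1810×2.506 = 0.453 mol/dm³.
C_U = (C_{A0}−C_A)−C_D = 2.052 mol/dm³; S̃_{D/U} = 0.4535/2.052 = 0.221.

0.221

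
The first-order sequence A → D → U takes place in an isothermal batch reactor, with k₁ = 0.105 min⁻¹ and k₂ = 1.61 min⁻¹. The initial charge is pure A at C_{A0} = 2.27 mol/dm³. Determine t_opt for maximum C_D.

1.81 min

Setting dC_D/dt = 0 gives t_opt = ln(k₂/k₁)/(k₂−k₁).
= ln(1.61/0.105)/(1.61−0.105) = ln(15.33)/1.505 = 2.730/1.505 = 1.81 min.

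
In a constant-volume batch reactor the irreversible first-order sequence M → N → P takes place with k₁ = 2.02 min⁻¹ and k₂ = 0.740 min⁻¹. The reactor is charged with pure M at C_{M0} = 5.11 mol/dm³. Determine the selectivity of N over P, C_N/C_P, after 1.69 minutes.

Solving the coupled first-order balances gives C_N(t) = [k₁/(k₂−k₁)]·C_{M0}·(e^(−k₁t) − e^(−k₂t)).
e^(−k₁t) = e^(−2.02×1.69) = e^(−3.414) = 0.03292; e^(−k₂t) = e^(−1.251) = 0.2863.
C_N = 2.02×5.11/(0.740−2.02) × (0.03292−0.2863) = (-8.064)×(-0.2534) = 2.044 mol/dm³.
C_M = C_{M0}e^(−k₁t) = 0.1682 mol/dm³, so C_P = C_{M0}−C_M−C_N = 2.898 mol/dm³; C_N/C_P = 0.705.

0.705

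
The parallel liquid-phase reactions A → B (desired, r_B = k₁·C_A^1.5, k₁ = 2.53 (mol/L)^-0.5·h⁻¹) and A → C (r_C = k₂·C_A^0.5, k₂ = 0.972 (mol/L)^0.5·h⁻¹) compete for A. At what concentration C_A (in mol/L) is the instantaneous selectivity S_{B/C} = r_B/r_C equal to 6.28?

S_{B/C} = (k₁/k₂)·C_A ⇒ C_A = S·k₂/k₁.
= 6.28×0.972/2.53 = 2.41 mol/L.

2.41 mol/L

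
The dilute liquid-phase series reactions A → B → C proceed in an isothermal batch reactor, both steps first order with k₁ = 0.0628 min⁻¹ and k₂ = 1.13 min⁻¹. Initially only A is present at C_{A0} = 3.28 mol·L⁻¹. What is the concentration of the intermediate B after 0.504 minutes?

Solving the coupled first-order balances gives C_B(t) = [k₁/(k₂−k₁)]·C_{A0}·(e^(−k₁t) − e^(−k₂t)).
e^(−k₁t) = e^(−0.0628×0.504) = e^(−0.03165) = 0.9688; e^(−k₂t) = e^(−0.5695) = 0.5658.
C_B = 0.0628×3.28/(1.13−0.0628) × (0.9688−0.5658) = 0.1930×0.4030 = 0.07779 mol·L⁻¹.

0.0778 mol·L⁻¹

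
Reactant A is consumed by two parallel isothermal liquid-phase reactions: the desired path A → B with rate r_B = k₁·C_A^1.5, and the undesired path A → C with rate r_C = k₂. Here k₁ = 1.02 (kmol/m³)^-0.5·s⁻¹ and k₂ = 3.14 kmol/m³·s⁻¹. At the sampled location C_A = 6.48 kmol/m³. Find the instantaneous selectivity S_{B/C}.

S_{B/C} = r_B/r_C = (k₁·C_A^1.5)/(k₂) = (k₁/k₂)·C_A^1.5.
= (1.02×6.480^1.5) / (3.14) = 16.83/3.140 = 5.36.

5.36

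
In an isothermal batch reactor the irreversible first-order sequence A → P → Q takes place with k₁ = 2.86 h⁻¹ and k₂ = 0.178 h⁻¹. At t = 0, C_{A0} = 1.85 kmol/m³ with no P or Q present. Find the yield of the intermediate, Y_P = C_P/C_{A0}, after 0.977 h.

0.831

Solving the coupled first-order balances gives C_P(t) = [k₁/(k₂−k₁)]·C_{A0}·(e^(−k₁t) − e^(−k₂t)).
e^(−k₁t) = e^(−2.86×0.977) = e^(−2.794) = 0.06116; e^(−k₂t) = e^(−0.1739) = 0.8404.
C_P = 2.86×1.85/(0.178−2.86) × (0.06116−0.8404) = (-1.973)×(-0.7792) = 1.537 kmol/m³.
Y_P = C_P/C_{A0} = 1.537/1.85 = 0.831.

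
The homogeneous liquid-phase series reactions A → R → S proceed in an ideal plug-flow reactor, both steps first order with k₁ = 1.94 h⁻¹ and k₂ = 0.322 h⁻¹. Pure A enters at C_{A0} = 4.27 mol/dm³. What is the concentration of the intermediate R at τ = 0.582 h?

Solving the coupled first-order balances gives C_R(τ) = [k₁/(k₂−k₁)]·C_{A0}·(e^(−k₁τ) − e^(−k₂τ)).
e^(−k₁τ) = e^(−1.94×0.582) = e^(−1.129) = 0.3233; e^(−k₂τ) = e^(−0.1874) = 0.8291.
C_R = 1.94×4.27/(0.322−1.94) × (0.3233−0.8291) = (-5.120)×(-0.5058) = 2.589 mol/dm³.

2.59 mol/dm³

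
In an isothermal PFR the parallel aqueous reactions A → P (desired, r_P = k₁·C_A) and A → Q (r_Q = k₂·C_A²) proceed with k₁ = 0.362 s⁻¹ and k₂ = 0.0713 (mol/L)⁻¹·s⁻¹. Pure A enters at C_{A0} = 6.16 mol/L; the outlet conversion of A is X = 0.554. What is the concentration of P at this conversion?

1.84 mol/L

C_A = C_{A0}(1−X) = 2.747 mol/L.
Along a PFR/batch, dC_P/dC_A = −r_P/(r_P+r_Q) = −k₁/(k₁+k₂·C_A).
Integrating from C_{A0} to C_A: C_P = (0.362/0.0713)·ln[(0.362+0.0713·6.16)/(0.362+0.0713·2.75)] = 5.077·ln(0.8012/0.5579) = 1.838 mol/L.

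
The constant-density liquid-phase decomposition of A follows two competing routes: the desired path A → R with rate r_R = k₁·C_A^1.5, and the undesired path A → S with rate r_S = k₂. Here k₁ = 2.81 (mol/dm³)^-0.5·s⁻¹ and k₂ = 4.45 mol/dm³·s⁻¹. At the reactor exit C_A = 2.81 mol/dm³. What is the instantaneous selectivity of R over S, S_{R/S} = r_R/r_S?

2.97

S_{R/S} = r_R/r_S = (k₁·C_A^1.5)/(k₂) = (k₁/k₂)·C_A^1.5.
= (2.81×2.810^1.5) / (4.45) = 13.24/4.450 = 2.97.
Since the desired path is higher order in A, keeping C_A high (PFR or concentrated feed) favours R.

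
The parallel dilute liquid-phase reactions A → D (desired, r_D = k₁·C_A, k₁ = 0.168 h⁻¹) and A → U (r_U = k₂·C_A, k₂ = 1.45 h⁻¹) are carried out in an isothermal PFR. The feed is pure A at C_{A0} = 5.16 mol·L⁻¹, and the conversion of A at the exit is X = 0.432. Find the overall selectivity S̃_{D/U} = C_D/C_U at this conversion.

C_A = C_{A0}(1−X) = 2.931 mol·L⁻¹.
Both paths are first order in A, so the instantaneous fraction to D is constant: dC_D/d(−C_A) = k₁/(k₁+k₂) = 0.1038.
C_D = 0.1038·(C_{A0}−C_A) = 0.1038×2.229 = 0.231 mol·L⁻¹.
C_U = (C_{A0}−C_A)−C_D = 1.998 mol·L⁻¹; S̃_{D/U} = 0.2315/1.998 = 0.116.

0.116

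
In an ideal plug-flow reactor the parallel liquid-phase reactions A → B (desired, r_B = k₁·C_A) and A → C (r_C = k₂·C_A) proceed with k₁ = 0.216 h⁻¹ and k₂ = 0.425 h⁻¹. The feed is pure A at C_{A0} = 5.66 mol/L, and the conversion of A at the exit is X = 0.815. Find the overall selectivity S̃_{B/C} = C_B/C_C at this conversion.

0.508

C_A = C_{A0}(1−X) = 1.047 mol/L.
Both paths are first order in A, so the instantaneous fraction to B is constant: dC_B/d(−C_A) = k₁/(k₁+k₂) = 0.3370.
C_B = 0.3370·(C_{A0}−C_A) = 0.3370×4.613 = 1.55 mol/L.
C_C = (C_{A0}−C_A)−C_B = 3.058 mol/L; S̃_{B/C} = 1.554/3.058 = 0.508.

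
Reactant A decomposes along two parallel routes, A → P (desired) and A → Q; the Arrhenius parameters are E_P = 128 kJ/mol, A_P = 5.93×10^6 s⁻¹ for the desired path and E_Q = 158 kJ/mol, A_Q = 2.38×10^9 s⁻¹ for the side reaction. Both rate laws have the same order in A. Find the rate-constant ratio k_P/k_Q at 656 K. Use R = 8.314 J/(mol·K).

k_P/k_Q = (A_P/A_Q)·exp[−(E_P−E_Q)/(RT)] = (A_P/A_Q)·exp[(E_Q−E_P)/(RT)].
(E_Q−E_P)/(RT) = (158−128)×10³/(8.314×656) = 30000/5454 = 5.501.
k_P/k_Q = (5.93×10^6/2.38×10^9)·exp(5.501) = 0.002492 × 244.8 = 0.610.

0.610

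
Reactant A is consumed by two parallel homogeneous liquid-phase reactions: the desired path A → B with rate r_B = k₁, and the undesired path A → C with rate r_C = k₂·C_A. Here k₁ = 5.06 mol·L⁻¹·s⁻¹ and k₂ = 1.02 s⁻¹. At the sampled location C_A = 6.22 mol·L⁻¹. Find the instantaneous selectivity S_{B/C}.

S_{B/C} = r_B/r_C = (k₁)/(k₂·C_A) = (k₁/k₂)·C_A⁻¹.
= (5.06) / (1.02×6.220) = 5.060/6.344 = 0.798.
The undesired path is higher order in A, so low C_A (CSTR or dilute feed) favours B.

0.798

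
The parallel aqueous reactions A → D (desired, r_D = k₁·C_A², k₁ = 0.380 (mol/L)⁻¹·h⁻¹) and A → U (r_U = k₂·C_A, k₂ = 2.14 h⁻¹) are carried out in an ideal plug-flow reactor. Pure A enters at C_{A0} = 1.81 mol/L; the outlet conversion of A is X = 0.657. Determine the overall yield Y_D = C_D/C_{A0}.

C_A = C_{A0}(1−X) = 0.6208 mol/L.
Along a PFR/batch, dC_U/dC_A = −r_U/(r_D+r_U) = −k₂/(k₂+k₁·C_A).
Integrating from C_{A0} to C_A: C_U = (2.14/0.380)·ln[(2.14+0.380·1.81)/(2.14+0.380·0.621)] = 5.632·ln(2.828/2.376) = 0.9805 mol/L.
Then C_D = (C_{A0}−C_A) − C_U = 1.189 − 0.9805 = 0.2086 mol/L.
Y_D = C_D/C_{A0} = 0.2086/1.81 = 0.115.

0.115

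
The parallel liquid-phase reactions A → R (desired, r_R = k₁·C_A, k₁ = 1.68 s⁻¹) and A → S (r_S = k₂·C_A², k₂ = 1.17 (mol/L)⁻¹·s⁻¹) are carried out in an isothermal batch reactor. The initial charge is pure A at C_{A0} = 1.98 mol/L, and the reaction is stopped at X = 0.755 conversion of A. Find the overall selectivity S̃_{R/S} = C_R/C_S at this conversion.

1.24

C_A = C_{A0}(1−X) = 0.4851 mol/L.
Along a PFR/batch, dC_R/dC_A = −r_R/(r_R+r_S) = −k₁/(k₁+k₂·C_A).
Integrating from C_{A0} to C_A: C_R = (1.68/1.17)·ln[(1.68+1.17·1.98)/(1.68+1.17·0.485)] = 1.436·ln(3.997/2.248) = 0.8265 mol/L.
C_S = (C_{A0}−C_A)−C_R = 0.6684 mol/L; S̃_{R/S} = 0.8265/0.6684 = 1.24.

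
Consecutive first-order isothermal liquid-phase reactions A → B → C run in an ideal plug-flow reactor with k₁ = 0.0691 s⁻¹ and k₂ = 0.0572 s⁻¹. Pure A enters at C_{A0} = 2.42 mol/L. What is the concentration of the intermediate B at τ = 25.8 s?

For first-order series with pure A initially, C_B(τ) = k₁C_{A0}/(k₂−k₁)·(e^(−k₁τ) − e^(−k₂τ)).
e^(−k₁τ) = e^(−0.0691×25.8) = e^(−1.783) = 0.1682; e^(−k₂τ) = e^(−1.476) = 0.2286.
C_B = 0.0691×2.42/(0.0572−0.0691) × (0.1682−0.2286) = (-14.05)×(-0.06043) = 0.8492 mol/L.

0.849 mol/L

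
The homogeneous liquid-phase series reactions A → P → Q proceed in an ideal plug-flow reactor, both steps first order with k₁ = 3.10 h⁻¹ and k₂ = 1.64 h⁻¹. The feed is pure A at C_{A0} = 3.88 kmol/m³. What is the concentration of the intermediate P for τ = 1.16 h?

Solving the coupled first-order balances gives C_P(τ) = [k₁/(k₂−k₁)]·C_{A0}·(e^(−k₁τ) − e^(−k₂τ)).
e^(−k₁τ) = e^(−3.10×1.16) = e^(−3.596) = 0.02743; e^(−k₂τ) = e^(−1.902) = 0.1492.
C_P = 3.10×3.88/(1.64−3.10) × (0.02743−0.1492) = (-8.238)×(-0.1218) = 1.003 kmol/m³.

1.00 kmol/m³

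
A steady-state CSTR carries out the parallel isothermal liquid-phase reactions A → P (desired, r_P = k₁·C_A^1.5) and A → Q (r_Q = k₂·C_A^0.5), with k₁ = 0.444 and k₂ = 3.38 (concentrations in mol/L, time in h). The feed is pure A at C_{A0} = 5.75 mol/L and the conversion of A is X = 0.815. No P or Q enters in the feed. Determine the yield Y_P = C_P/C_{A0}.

Exit C_A = C_{A0}(1−X) = 5.75×0.185 = 1.064 mol/L.
Rates in a CSTR are evaluated at the outlet concentration: r_P = 0.444×1.064^1.5 = 0.4871, r_Q = 3.38×1.064^0.5 = 3.486.
Fraction of consumed A going to P: r_P/(r_P+r_Q) = 0.1226.
C_P = 0.1226·C_{A0}·X = 0.1226×5.75×0.815 = 0.575 mol/L; Y_P = C_P/C_{A0} = 0.0999.

0.0999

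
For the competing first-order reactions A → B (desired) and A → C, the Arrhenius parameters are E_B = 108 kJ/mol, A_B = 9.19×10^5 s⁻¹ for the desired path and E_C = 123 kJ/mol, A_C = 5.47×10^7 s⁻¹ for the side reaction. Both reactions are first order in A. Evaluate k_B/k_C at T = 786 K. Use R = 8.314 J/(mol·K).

0.167

Since both paths have the same order in A, the concentration cancels and S_{B/C} = k_B/k_C = (A_B/A_C)·exp[(E_C−E_B)/(RT)].
(E_C−E_B)/(RT) = (123−108)×10³/(8.314×786) = 15000/6535 = 2.295.
k_B/k_C = (9.19×10^5/5.47×10^7)·exp(2.295) = 0.01680 × 9.928 = 0.167.
Since E_B < E_C, lowering the temperature improves selectivity toward B.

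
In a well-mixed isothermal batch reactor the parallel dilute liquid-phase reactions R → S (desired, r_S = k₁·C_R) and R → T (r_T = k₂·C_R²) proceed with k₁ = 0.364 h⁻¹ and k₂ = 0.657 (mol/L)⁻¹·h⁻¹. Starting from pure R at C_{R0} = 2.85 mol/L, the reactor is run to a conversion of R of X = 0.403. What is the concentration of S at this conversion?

C_R = C_{R0}(1−X) = 1.701 mol/L.
Along a PFR/batch, dC_S/dC_R = −r_S/(r_S+r_T) = −k₁/(k₁+k₂·C_R).
Integrating from C_{R0} to C_R: C_S = (0.364/0.657)·ln[(0.364+0.657·2.85)/(0.364+0.657·1.70)] = 0.5540·ln(2.236/1.482) = 0.2280 mol/L.

0.228 mol/L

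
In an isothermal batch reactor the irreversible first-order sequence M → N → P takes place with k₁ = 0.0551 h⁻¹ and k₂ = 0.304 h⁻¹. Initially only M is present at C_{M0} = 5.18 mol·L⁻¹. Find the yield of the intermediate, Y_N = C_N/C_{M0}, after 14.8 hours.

Solving the coupled first-order balances gives C_N(t) = [k₁/(k₂−k₁)]·C_{M0}·(e^(−k₁t) − e^(−k₂t)).
e^(−k₁t) = e^(−0.0551×14.8) = e^(−0.8155) = 0.4424; e^(−k₂t) = e^(−4.499) = 0.01112.
C_N = 0.0551×5.18/(0.304−0.0551) × (0.4424−0.01112) = 1.147×0.4313 = 0.4946 mol·L⁻¹.
Y_N = C_N/C_{M0} = 0.4946/5.18 = 0.0955.

0.0955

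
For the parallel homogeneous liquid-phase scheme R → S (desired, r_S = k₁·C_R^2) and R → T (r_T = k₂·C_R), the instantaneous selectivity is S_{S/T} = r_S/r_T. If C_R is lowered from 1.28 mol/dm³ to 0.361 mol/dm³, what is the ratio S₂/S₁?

0.282

S_{S/T} = (k₁/k₂)·C_R, so S₂/S₁ = (C_{R,2}/C_{R,1}).
= 0.361/1.28 = 0.282.
Selectivity toward S falls as C_R falls — high-concentration operation is favoured.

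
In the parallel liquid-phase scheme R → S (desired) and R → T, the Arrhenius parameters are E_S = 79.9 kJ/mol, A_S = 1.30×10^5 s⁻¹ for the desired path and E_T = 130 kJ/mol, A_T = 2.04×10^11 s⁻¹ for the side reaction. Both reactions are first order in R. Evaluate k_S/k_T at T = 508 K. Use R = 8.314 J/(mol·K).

0.0904

Since both paths have the same order in R, the concentration cancels and S_{S/T} = k_S/k_T = (A_S/A_T)·exp[(E_T−E_S)/(RT)].
(E_T−E_S)/(RT) = (130−79.9)×10³/(8.314×508) = 50100/4224 = 11.86.
k_S/k_T = (1.30×10^5/2.04×10^11)·exp(11.86) = 6.373×10^-7 × 1.418×10^5 = 0.0904.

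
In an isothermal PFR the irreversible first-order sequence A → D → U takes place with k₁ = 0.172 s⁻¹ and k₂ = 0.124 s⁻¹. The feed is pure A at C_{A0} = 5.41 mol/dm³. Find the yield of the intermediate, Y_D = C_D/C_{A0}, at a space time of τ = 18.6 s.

0.211

The intermediate concentration in a first-order A→B→C sequence is C_D = k₁C_{A0}(e^(−k₁τ) − e^(−k₂τ))/(k₂−k₁).
e^(−k₁τ) = e^(−0.172×18.6) = e^(−3.199) = 0.04079; e^(−k₂τ) = e^(−2.306) = 0.09962.
C_D = 0.172×5.41/(0.124−0.172) × (0.04079−0.09962) = (-19.39)×(-0.05882) = 1.140 mol/dm³.
Y_D = C_D/C_{A0} = 1.140/5.41 = 0.211.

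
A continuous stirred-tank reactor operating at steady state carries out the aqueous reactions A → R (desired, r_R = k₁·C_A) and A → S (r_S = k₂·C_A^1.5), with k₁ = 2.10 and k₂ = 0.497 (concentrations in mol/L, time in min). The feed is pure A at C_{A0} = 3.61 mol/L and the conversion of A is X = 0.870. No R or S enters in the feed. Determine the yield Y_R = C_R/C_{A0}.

Exit C_A = C_{A0}(1−X) = 3.61×0.130 = 0.4693 mol/L.
In a CSTR the entire volume is at exit conditions, so r_R = 2.10×0.4693 = 0.9855 and r_S = 0.497×0.4693^1.5 = 0.1598.
Fraction of consumed A going to R: r_R/(r_R+r_S) = 0.8605.
C_R = 0.8605·C_{A0}·X = 0.8605×3.61×0.870 = 2.70 mol/L; Y_R = C_R/C_{A0} = 0.749.

0.749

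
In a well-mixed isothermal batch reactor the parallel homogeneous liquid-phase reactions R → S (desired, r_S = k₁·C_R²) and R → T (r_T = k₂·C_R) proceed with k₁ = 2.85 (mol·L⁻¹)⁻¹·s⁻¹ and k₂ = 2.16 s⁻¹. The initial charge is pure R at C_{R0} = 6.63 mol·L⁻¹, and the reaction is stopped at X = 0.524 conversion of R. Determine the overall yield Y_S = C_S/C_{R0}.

C_R = C_{R0}(1−X) = 3.156 mol·L⁻¹.
Along a PFR/batch, dC_T/dC_R = −r_T/(r_S+r_T) = −k₂/(k₂+k₁·C_R).
Integrating from C_{R0} to C_R: C_T = (2.16/2.85)·ln[(2.16+2.85·6.63)/(2.16+2.85·3.16)] = 0.7579·ln(21.06/11.15) = 0.4815 mol·L⁻¹.
Then C_S = (C_{R0}−C_R) − C_T = 3.474 − 0.4815 = 2.993 mol·L⁻¹.
Y_S = C_S/C_{R0} = 2.993/6.63 = 0.451.

0.451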